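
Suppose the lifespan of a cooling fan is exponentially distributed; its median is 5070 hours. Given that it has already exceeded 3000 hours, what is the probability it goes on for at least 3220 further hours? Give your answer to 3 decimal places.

0.644

For an exponential, median = ln(2)/λ, so λ = ln 2 / 5070 = 0.000136715 per hour.
The exponential is memoryless, so the remaining time is again Exp(λ): the condition X > 3000 is irrelevant.
P(X > 3220) = e^(−0.44022) ≈ 0.644.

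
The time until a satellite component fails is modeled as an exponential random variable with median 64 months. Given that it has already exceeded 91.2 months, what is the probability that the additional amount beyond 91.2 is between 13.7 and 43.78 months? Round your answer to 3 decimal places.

For an exponential, median = ln(2)/λ, so λ = ln 2 / 64 = 0.0108304 per month.
Memoryless: the residual past 91.2 is again Exp(λ).
P(13.7 < residual < 43.78) = e^(−λ·13.7) − e^(−λ·43.78) = 0.86211 − 0.62241 ≈ 0.240.

0.240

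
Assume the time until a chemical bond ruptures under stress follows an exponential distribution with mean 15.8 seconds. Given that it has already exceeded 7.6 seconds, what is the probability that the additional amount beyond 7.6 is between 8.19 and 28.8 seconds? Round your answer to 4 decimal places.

0.4339

The rate is λ = 1/15.8 = 0.0632911 per second.
Memoryless: the residual past 7.6 is again Exp(λ).
P(8.19 < residual < 28.8) = e^(−λ·8.19) − e^(−λ·28.8) = 0.59550 − 0.16158 ≈ 0.4339.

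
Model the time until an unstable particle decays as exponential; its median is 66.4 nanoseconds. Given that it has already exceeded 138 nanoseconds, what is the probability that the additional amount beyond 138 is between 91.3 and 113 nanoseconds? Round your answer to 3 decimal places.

For an exponential, median = ln(2)/λ, so λ = ln 2 / 66.4 = 0.010439 per nanosecond.
Memoryless: the residual past 138 is again Exp(λ).
P(91.3 < residual < 113) = e^(−λ·91.3) − e^(−λ·113) = 0.38555 − 0.30740 ≈ 0.078.

0.078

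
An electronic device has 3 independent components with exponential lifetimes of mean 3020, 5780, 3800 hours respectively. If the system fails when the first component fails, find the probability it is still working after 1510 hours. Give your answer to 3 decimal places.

The first failure time is exponential with rate Σλ_i = 1/3020 + 1/5780 + 1/3800 = 0.000767294 per hour.
P(min > 1510) = e^(−0.000767294·1510) = e^(−1.1586) ≈ 0.314.

0.314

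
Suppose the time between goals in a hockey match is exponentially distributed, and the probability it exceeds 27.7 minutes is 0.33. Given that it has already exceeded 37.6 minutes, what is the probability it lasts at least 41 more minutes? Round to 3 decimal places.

0.194

From e^(−λ·27.7) = 0.33, λ = −ln(0.33)/27.7 = 0.0400239.
Memoryless: P(X > 37.6+41 | X > 37.6) = P(X > 41) = e^(−0.0400239·41) ≈ 0.194.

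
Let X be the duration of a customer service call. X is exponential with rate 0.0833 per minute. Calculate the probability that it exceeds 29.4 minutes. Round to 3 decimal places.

0.086

P(X > 29.4) = e^(−λ·29.4) = e^(−2.449) ≈ 0.086.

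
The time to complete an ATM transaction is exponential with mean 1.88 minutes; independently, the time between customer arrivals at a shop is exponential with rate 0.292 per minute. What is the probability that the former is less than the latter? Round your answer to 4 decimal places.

0.6456

λ_1 = 1/1.88 = 0.531915, λ_2 = 0.292.
For independent exponentials, P(the former < the latter) = λ_1/(λ_1+λ_2) = 0.531915/0.823915 ≈ 0.6456.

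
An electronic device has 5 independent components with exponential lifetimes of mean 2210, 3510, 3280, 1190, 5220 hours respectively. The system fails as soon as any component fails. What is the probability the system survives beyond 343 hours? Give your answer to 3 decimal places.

The first failure time is exponential with rate Σλ_i = 1/2210 + 1/3510 + 1/3280 + 1/1190 + 1/5220 = 0.00207417 per hour.
P(min > 343) = e^(−0.00207417·343) = e^(−0.71144) ≈ 0.491.

0.491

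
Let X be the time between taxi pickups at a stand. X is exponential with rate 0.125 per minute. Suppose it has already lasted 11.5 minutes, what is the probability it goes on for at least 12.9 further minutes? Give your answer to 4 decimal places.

0.1994

By the memoryless property, P(X > 11.5+12.9 | X > 11.5) = P(X > 12.9).
P(X > 12.9) = e^(−1.6125) ≈ 0.1994.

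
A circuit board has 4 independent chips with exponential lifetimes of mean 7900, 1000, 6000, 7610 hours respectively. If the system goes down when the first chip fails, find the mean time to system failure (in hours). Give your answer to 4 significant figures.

701.9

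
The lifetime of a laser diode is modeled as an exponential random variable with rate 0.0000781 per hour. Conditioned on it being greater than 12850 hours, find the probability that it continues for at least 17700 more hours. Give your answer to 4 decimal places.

By the memoryless property, P(X > 12850+17700 | X > 12850) = P(X > 17700).
P(X > 17700) = e^(−1.3824) ≈ 0.2510.

0.2510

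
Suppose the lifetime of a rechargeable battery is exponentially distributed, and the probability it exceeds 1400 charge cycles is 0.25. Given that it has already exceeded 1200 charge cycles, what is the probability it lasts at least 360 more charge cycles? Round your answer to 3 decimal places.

0.700

From e^(−λ·1400) = 0.25, λ = −ln(0.25)/1400 = 0.00099021.
Memoryless: P(X > 1200+360 | X > 1200) = P(X > 360) = e^(−0.00099021·360) ≈ 0.700.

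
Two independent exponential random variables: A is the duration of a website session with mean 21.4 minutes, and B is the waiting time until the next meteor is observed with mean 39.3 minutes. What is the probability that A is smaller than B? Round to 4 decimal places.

λ_1 = 1/21.4 = 0.046729, λ_2 = 1/39.3 = 0.0254453.
For independent exponentials, P(A < B) = λ_1/(λ_1+λ_2) = 0.046729/0.0721743 ≈ 0.6474.

0.6474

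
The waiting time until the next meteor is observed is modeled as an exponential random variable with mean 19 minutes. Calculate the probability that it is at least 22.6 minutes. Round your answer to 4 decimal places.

0.3044

The rate is λ = 1/19 = 0.0526316 per minute.
P(X > 22.6) = e^(−λ·22.6) = e^(−1.1895) ≈ 0.3044.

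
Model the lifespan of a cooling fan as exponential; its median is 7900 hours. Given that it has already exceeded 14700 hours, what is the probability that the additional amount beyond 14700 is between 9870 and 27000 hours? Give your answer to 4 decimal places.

0.3271

For an exponential, median = ln(2)/λ, so λ = ln 2 / 7900 = 0.0000877401 per hour.
Memoryless: the residual past 14700 is again Exp(λ).
P(9870 < residual < 27000) = e^(−λ·9870) − e^(−λ·27000) = 0.42063 − 0.09358 ≈ 0.3271.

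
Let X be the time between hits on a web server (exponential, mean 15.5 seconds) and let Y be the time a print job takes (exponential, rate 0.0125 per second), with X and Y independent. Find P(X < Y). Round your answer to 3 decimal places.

0.838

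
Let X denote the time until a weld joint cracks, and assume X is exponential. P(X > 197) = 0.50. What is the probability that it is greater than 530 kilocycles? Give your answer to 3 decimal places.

0.155

e^(−λ·197) = 0.50 ⇒ λ = −ln(0.50)/197 = 0.00351851.
P(X > 530) = e^(−0.00351851·530) = e^(−1.8648) ≈ 0.155.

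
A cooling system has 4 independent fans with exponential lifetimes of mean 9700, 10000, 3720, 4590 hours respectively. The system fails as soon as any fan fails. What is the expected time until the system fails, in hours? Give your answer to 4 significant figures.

1450

The first failure time is exponential with rate Σλ_i = 1/9700 + 1/10000 + 1/3720 + 1/4590 = 0.000689775 per hour.
E[min] = 1/Σλ = 1/0.000689775 = 1449.75 hours.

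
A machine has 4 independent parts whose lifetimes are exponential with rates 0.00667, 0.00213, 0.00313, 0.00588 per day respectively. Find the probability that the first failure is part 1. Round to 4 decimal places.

The time to first failure is exponential with rate Σλ = 0.00667 + 0.00213 + 0.00313 + 0.00588 = 0.01781.
P(part 1 first) = λ_1/Σλ = 0.00667/0.01781 ≈ 0.3745.

0.3745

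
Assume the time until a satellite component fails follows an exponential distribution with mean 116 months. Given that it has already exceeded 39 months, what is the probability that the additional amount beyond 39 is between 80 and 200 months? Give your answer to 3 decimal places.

0.323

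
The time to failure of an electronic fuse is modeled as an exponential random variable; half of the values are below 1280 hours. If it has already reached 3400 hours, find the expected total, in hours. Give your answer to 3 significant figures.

5250

For an exponential, median = ln(2)/λ, so λ = ln 2 / 1280 = 0.000541521 per hour.
By memorylessness, E[X | X > 3400] = 3400 + 1/λ = 3400 + 1846.65 = 5246.65 hours.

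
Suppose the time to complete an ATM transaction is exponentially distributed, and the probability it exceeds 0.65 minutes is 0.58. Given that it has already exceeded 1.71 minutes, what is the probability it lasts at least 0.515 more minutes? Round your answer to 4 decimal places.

From e^(−λ·0.65) = 0.58, λ = −ln(0.58)/0.65 = 0.838042.
Memoryless: P(X > 1.71+0.515 | X > 1.71) = P(X > 0.515) = e^(−0.838042·0.515) ≈ 0.6495.

0.6495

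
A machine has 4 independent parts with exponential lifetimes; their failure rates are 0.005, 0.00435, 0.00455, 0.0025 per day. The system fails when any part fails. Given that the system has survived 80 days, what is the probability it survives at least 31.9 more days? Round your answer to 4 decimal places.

0.5926

Time to first failure ~ Exp(Σλ) with Σλ = 0.0164.
By memorylessness, P(T > 80+31.9 | T > 80) = P(T > 31.9) = e^(−0.0164·31.9) ≈ 0.5926.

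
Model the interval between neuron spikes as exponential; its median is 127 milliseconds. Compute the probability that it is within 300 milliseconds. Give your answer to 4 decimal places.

0.8055

For an exponential, median = ln(2)/λ, so λ = ln 2 / 127 = 0.00545785 per millisecond.
P(X ≤ 300) = 1 − e^(−λ·300) = 1 − e^(−1.6374) ≈ 0.8055.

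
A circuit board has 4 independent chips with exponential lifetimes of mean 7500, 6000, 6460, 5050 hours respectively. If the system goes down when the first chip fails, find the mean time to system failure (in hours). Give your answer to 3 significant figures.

1530

The first failure time is exponential with rate Σλ_i = 1/7500 + 1/6000 + 1/6460 + 1/5050 = 0.000652819 per hour.
E[min] = 1/Σλ = 1/0.000652819 = 1531.82 hours.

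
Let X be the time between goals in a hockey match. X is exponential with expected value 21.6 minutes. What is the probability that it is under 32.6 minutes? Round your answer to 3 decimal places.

0.779

The rate is λ = 1/21.6 = 0.0462963 per minute.
P(X ≤ 32.6) = 1 − e^(−λ·32.6) = 1 − e^(−1.5093) ≈ 0.779.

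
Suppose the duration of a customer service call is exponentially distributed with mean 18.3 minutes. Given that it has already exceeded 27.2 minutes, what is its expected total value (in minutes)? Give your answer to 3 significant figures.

The rate is λ = 1/18.3 = 0.0546448 per minute.
By memorylessness, E[X | X > 27.2] = 27.2 + 1/λ = 27.2 + 18.3 = 45.5 minutes.

45.5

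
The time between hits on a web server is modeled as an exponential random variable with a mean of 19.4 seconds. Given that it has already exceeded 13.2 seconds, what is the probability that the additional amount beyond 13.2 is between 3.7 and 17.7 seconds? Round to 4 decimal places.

The rate is λ = 1/19.4 = 0.0515464 per second.
Memoryless: the residual past 13.2 is again Exp(λ).
P(3.7 < residual < 17.7) = e^(−λ·3.7) − e^(−λ·17.7) = 0.82636 − 0.40157 ≈ 0.4248.

0.4248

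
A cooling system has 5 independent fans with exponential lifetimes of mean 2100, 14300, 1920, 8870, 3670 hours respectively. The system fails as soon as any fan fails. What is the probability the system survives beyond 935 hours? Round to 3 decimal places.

0.257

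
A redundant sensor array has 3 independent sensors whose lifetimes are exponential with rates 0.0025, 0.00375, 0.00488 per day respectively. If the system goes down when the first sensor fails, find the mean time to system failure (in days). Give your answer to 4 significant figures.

The time to first failure is exponential with rate Σλ = 0.0025 + 0.00375 + 0.00488 = 0.01113.
E[min] = 1/Σλ = 1/0.01113 = 89.8473 days.

89.85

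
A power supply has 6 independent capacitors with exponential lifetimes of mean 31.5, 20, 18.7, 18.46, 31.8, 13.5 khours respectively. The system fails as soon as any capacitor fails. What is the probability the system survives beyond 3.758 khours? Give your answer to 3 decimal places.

0.330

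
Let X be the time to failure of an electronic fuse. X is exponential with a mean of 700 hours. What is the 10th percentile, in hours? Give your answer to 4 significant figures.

73.75

The rate is λ = 1/700 = 0.00142857 per hour.
Set 1 − e^(−λt) = 0.1, so t = −ln(0.9)/λ = 0.10536/0.00142857 ≈ 73.7524 hours.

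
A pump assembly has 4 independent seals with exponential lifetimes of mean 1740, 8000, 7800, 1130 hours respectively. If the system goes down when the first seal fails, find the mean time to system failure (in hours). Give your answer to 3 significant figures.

584

The first failure time is exponential with rate Σλ_i = 1/1740 + 1/8000 + 1/7800 + 1/1130 = 0.00171287 per hour.
E[min] = 1/Σλ = 1/0.00171287 = 583.814 hours.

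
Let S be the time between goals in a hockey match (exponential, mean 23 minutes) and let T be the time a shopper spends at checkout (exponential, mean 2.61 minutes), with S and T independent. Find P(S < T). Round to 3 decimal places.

0.102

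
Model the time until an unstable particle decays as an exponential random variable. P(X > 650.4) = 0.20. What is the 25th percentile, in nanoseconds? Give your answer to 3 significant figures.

e^(−λ·650.4) = 0.20 ⇒ λ = −ln(0.20)/650.4 = 0.00247454.
25th percentile: 1 − e^(−λt) = 0.25, t = −ln(0.75)/λ = 116.257 nanoseconds.

116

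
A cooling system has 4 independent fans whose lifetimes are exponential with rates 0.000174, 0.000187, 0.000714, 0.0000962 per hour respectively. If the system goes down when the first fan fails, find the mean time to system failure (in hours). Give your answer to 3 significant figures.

854

The time to first failure is exponential with rate Σλ = 0.000174 + 0.000187 + 0.000714 + 0.0000962 = 0.0011712.
E[min] = 1/Σλ = 1/0.0011712 = 853.825 hours.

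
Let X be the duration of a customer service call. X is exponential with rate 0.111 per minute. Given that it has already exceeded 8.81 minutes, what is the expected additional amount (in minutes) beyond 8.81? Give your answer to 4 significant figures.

By memorylessness, the remaining amount past any threshold is again Exp(λ) with mean 1/λ = 9.00901 minutes.

9.009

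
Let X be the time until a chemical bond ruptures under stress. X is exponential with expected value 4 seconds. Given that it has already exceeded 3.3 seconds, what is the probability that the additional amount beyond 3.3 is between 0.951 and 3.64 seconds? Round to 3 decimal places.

The rate is λ = 1/4 = 0.25 per second.
Memoryless: the residual past 3.3 is again Exp(λ).
P(0.951 < residual < 3.64) = e^(−λ·0.951) − e^(−λ·3.64) = 0.78840 − 0.40252 ≈ 0.386.

0.386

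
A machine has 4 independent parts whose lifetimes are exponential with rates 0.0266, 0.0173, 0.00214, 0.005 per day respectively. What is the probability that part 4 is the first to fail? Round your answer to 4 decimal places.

0.0980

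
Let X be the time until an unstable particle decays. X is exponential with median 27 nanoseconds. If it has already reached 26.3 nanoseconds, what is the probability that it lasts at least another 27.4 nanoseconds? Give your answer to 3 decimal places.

For an exponential, median = ln(2)/λ, so λ = ln 2 / 27 = 0.0256721 per nanosecond.
The exponential is memoryless, so the remaining time is again Exp(λ): the condition X > 26.3 is irrelevant.
P(X > 27.4) = e^(−0.70342) ≈ 0.495.

0.495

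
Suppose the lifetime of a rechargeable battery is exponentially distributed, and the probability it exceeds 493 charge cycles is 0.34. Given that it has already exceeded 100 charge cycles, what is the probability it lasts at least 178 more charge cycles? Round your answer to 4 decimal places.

From e^(−λ·493) = 0.34, λ = −ln(0.34)/493 = 0.00218825.
Memoryless: P(X > 100+178 | X > 100) = P(X > 178) = e^(−0.00218825·178) ≈ 0.6774.

0.6774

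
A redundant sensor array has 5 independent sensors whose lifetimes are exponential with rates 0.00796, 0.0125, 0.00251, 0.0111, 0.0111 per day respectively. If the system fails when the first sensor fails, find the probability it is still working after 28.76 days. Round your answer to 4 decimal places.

0.2728

The time to first failure is exponential with rate Σλ = 0.00796 + 0.0125 + 0.00251 + 0.0111 + 0.0111 = 0.04517.
P(min > 28.76) = e^(−0.04517·28.76) = e^(−1.2991) ≈ 0.2728.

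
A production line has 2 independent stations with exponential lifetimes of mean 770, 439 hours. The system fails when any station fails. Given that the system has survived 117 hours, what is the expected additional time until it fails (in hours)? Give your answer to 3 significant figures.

280

First-failure rate Σλ = 1/770 + 1/439 = 0.00357661.
By memorylessness the expected residual is 1/Σλ = 279.595 hours, regardless of the 117 already elapsed.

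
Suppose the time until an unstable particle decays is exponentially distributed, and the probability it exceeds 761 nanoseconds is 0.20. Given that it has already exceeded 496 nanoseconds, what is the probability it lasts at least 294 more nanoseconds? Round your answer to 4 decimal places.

From e^(−λ·761) = 0.20, λ = −ln(0.20)/761 = 0.0021149.
Memoryless: P(X > 496+294 | X > 496) = P(X > 294) = e^(−0.0021149·294) ≈ 0.5370.

0.5370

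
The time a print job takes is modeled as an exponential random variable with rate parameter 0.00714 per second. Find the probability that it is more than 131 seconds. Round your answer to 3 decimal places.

P(X > 131) = e^(−λ·131) = e^(−0.93534) ≈ 0.392.

0.392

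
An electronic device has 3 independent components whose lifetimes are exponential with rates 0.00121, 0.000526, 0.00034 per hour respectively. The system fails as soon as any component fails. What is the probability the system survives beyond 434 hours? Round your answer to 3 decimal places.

The time to first failure is exponential with rate Σλ = 0.00121 + 0.000526 + 0.00034 = 0.002076.
P(min > 434) = e^(−0.002076·434) = e^(−0.90098) ≈ 0.406.

0.406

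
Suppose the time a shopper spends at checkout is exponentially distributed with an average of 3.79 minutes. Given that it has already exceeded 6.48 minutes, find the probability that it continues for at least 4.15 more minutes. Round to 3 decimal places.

0.335

The rate is λ = 1/3.79 = 0.263852 per minute.
The exponential is memoryless, so the remaining time is again Exp(λ): the condition X > 6.48 is irrelevant.
P(X > 4.15) = e^(−1.095) ≈ 0.335.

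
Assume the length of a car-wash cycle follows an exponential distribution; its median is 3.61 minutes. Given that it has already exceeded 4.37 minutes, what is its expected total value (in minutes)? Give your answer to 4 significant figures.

9.578

For an exponential, median = ln(2)/λ, so λ = ln 2 / 3.61 = 0.192008 per minute.
By memorylessness, E[X | X > 4.37] = 4.37 + 1/λ = 4.37 + 5.20813 = 9.57813 minutes.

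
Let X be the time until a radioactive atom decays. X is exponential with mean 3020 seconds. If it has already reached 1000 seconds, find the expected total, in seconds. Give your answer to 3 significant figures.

4020

The rate is λ = 1/3020 = 0.000331126 per second.
By memorylessness, E[X | X > 1000] = 1000 + 1/λ = 1000 + 3020 = 4020 seconds.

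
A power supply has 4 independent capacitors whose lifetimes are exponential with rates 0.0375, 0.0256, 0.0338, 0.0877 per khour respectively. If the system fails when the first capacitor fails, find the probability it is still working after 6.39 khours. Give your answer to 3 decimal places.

0.307

The time to first failure is exponential with rate Σλ = 0.0375 + 0.0256 + 0.0338 + 0.0877 = 0.1846.
P(min > 6.39) = e^(−0.1846·6.39) = e^(−1.1796) ≈ 0.307.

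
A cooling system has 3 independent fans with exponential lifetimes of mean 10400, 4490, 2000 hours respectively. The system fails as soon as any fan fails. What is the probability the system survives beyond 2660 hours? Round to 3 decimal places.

The first failure time is exponential with rate Σλ_i = 1/10400 + 1/4490 + 1/2000 = 0.000818871 per hour.
P(min > 2660) = e^(−0.000818871·2660) = e^(−2.1782) ≈ 0.113.

0.113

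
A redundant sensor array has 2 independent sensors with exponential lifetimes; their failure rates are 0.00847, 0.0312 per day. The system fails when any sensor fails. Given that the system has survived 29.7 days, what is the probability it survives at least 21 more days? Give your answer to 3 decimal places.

0.435

Time to first failure ~ Exp(Σλ) with Σλ = 0.03967.
By memorylessness, P(T > 29.7+21 | T > 29.7) = P(T > 21) = e^(−0.03967·21) ≈ 0.435.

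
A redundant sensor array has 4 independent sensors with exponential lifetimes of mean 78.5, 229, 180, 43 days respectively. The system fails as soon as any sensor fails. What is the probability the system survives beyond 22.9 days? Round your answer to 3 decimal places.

The first failure time is exponential with rate Σλ_i = 1/78.5 + 1/229 + 1/180 + 1/43 = 0.045917 per day.
P(min > 22.9) = e^(−0.045917·22.9) = e^(−1.0515) ≈ 0.349.

0.349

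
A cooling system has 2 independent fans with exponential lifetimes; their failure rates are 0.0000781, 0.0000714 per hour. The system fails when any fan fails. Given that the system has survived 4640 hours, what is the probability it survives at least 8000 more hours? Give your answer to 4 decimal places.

0.3024

Time to first failure ~ Exp(Σλ) with Σλ = 0.0001495.
By memorylessness, P(T > 4640+8000 | T > 4640) = P(T > 8000) = e^(−0.0001495·8000) ≈ 0.3024.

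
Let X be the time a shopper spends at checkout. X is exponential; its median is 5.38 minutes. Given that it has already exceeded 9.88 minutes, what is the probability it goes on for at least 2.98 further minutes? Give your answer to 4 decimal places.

0.6812

For an exponential, median = ln(2)/λ, so λ = ln 2 / 5.38 = 0.128838 per minute.
By the memoryless property, P(X > 9.88+2.98 | X > 9.88) = P(X > 2.98).
P(X > 2.98) = e^(−0.38394) ≈ 0.6812.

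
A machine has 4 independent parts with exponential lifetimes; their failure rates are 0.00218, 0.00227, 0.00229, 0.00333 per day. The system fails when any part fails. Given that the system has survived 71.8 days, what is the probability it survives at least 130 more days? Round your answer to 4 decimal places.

Time to first failure ~ Exp(Σλ) with Σλ = 0.01007.
By memorylessness, P(T > 71.8+130 | T > 71.8) = P(T > 130) = e^(−0.01007·130) ≈ 0.2701.

0.2701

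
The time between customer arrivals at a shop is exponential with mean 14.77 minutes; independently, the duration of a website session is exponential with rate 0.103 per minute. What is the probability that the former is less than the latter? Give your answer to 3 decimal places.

0.397

λ_1 = 1/14.77 = 0.0677048, λ_2 = 0.103.
For independent exponentials, P(the former < the latter) = λ_1/(λ_1+λ_2) = 0.0677048/0.170705 ≈ 0.397.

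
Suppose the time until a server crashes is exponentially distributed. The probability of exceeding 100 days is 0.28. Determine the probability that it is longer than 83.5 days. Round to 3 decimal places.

e^(−λ·100) = 0.28 ⇒ λ = −ln(0.28)/100 = 0.0127297.
P(X > 83.5) = e^(−0.0127297·83.5) = e^(−1.0629) ≈ 0.345.

0.345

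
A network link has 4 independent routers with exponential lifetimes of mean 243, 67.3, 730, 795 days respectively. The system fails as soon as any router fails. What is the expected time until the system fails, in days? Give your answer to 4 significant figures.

The first failure time is exponential with rate Σλ_i = 1/243 + 1/67.3 + 1/730 + 1/795 = 0.0216018 per day.
E[min] = 1/Σλ = 1/0.0216018 = 46.2925 days.

46.29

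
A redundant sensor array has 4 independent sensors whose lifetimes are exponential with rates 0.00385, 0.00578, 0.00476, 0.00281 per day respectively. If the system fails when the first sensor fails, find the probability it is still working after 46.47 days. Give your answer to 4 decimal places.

0.4497

The time to first failure is exponential with rate Σλ = 0.00385 + 0.00578 + 0.00476 + 0.00281 = 0.0172.
P(min > 46.47) = e^(−0.0172·46.47) = e^(−0.79928) ≈ 0.4497.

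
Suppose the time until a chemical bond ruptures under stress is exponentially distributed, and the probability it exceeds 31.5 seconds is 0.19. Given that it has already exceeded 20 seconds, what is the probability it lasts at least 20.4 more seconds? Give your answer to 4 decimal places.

0.3411

From e^(−λ·31.5) = 0.19, λ = −ln(0.19)/31.5 = 0.0527216.
Memoryless: P(X > 20+20.4 | X > 20) = P(X > 20.4) = e^(−0.0527216·20.4) ≈ 0.3411.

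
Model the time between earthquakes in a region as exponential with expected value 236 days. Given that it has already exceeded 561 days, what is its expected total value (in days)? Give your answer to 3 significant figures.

797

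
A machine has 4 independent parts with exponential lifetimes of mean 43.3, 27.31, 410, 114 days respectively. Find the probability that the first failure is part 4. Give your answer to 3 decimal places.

0.124

Rates: λ_i = 1/mean_i → 0.0230947, 0.0366166, 0.00243902, 0.00877193; Σλ = 0.0709223.
P(part 4 first) = λ_4/Σλ = 0.00877193/0.0709223 ≈ 0.124.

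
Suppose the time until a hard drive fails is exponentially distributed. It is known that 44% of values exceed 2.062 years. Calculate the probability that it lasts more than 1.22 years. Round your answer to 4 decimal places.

e^(−λ·2.062) = 0.44 ⇒ λ = −ln(0.44)/2.062 = 0.398148.
P(X > 1.22) = e^(−0.398148·1.22) = e^(−0.48574) ≈ 0.6152.

0.6152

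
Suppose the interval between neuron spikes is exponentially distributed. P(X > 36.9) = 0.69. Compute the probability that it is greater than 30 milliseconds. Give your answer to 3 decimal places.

0.740

e^(−λ·36.9) = 0.69 ⇒ λ = −ln(0.69)/36.9 = 0.0100559.
P(X > 30) = e^(−0.0100559·30) = e^(−0.30168) ≈ 0.740.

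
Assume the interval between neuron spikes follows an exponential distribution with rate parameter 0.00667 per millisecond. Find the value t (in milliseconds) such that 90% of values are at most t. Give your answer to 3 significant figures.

345

Set 1 − e^(−λt) = 0.9, so t = −ln(0.1)/λ = 2.3026/0.00667 ≈ 345.215 milliseconds.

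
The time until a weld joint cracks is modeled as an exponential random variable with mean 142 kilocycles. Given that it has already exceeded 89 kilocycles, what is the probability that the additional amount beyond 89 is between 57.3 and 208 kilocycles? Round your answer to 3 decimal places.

0.437

The rate is λ = 1/142 = 0.00704225 per kilocycle.
Memoryless: the residual past 89 is again Exp(λ).
P(57.3 < residual < 208) = e^(−λ·57.3) − e^(−λ·208) = 0.66796 − 0.23113 ≈ 0.437.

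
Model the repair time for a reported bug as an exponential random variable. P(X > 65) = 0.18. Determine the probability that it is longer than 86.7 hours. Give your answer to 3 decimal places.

0.102

e^(−λ·65) = 0.18 ⇒ λ = −ln(0.18)/65 = 0.0263815.
P(X > 86.7) = e^(−0.0263815·86.7) = e^(−2.2873) ≈ 0.102.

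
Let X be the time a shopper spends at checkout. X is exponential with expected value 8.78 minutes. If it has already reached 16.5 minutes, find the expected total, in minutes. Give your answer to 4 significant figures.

The rate is λ = 1/8.78 = 0.113895 per minute.
By memorylessness, E[X | X > 16.5] = 16.5 + 1/λ = 16.5 + 8.78 = 25.28 minutes.

25.28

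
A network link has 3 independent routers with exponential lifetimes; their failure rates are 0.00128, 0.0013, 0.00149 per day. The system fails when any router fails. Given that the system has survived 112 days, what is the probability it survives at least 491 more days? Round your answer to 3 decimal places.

0.136

Time to first failure ~ Exp(Σλ) with Σλ = 0.00407.
By memorylessness, P(T > 112+491 | T > 112) = P(T > 491) = e^(−0.00407·491) ≈ 0.136.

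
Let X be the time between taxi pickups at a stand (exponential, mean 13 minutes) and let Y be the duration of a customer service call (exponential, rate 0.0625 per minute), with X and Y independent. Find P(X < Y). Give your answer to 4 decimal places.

0.5517

λ_1 = 1/13 = 0.0769231, λ_2 = 0.0625.
For independent exponentials, P(X < Y) = λ_1/(λ_1+λ_2) = 0.0769231/0.139423 ≈ 0.5517.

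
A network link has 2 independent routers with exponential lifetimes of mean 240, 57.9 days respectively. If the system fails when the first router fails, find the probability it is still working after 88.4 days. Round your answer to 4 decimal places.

0.1503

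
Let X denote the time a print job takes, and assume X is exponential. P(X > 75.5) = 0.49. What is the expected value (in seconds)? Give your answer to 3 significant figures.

106

e^(−λ·75.5) = 0.49 ⇒ λ = −ln(0.49)/75.5 = 0.00944834.
Mean = 1/λ = 105.839 seconds.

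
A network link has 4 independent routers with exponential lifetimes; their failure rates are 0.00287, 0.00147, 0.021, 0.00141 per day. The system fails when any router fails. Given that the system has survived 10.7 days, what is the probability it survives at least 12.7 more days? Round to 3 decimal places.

0.712

Time to first failure ~ Exp(Σλ) with Σλ = 0.02675.
By memorylessness, P(T > 10.7+12.7 | T > 10.7) = P(T > 12.7) = e^(−0.02675·12.7) ≈ 0.712.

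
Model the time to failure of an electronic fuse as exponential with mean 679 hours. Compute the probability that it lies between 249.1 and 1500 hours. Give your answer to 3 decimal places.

0.583

The rate is λ = 1/679 = 0.00147275 per hour.
P(249.1 < X < 1500) = e^(−λ·249.1) − e^(−λ·1500) = 0.69290 − 0.10980 ≈ 0.583.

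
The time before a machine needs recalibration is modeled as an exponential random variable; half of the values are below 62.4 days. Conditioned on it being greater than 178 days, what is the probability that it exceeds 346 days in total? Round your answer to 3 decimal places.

For an exponential, median = ln(2)/λ, so λ = ln 2 / 62.4 = 0.0111081 per day.
P(X > s+t | X > s) = e^(−λ(s+t))/e^(−λs) = e^(−λt), independent of s = 178.
P(X > 168) = e^(−1.8662) ≈ 0.155.

0.155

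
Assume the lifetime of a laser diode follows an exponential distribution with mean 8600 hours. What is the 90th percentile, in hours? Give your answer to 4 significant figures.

The rate is λ = 1/8600 = 0.000116279 per hour.
Set 1 − e^(−λt) = 0.9, so t = −ln(0.1)/λ = 2.3026/0.000116279 ≈ 19802.2 hours.

19800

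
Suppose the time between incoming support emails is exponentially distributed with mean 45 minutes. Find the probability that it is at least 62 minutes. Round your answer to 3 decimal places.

The rate is λ = 1/45 = 0.0222222 per minute.
P(X > 62) = e^(−λ·62) = e^(−1.3778) ≈ 0.252.

0.252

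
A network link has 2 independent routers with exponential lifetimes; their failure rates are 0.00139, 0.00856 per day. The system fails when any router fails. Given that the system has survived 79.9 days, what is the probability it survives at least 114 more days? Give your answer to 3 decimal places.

0.322

Time to first failure ~ Exp(Σλ) with Σλ = 0.00995.
By memorylessness, P(T > 79.9+114 | T > 79.9) = P(T > 114) = e^(−0.00995·114) ≈ 0.322.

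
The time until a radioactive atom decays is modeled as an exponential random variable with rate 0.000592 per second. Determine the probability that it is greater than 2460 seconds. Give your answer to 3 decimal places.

0.233

P(X > 2460) = e^(−λ·2460) = e^(−1.4563) ≈ 0.233.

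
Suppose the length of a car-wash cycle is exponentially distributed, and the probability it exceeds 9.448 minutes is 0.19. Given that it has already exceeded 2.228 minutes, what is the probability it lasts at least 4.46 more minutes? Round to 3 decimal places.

0.457

From e^(−λ·9.448) = 0.19, λ = −ln(0.19)/9.448 = 0.175776.
Memoryless: P(X > 2.228+4.46 | X > 2.228) = P(X > 4.46) = e^(−0.175776·4.46) ≈ 0.457.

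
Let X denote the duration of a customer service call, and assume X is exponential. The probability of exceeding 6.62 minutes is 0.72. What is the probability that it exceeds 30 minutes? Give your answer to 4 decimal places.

0.2257

e^(−λ·6.62) = 0.72 ⇒ λ = −ln(0.72)/6.62 = 0.049623.
P(X > 30) = e^(−0.049623·30) = e^(−1.4887) ≈ 0.2257.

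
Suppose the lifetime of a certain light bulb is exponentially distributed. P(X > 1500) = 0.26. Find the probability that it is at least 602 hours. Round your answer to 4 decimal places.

0.5824

e^(−λ·1500) = 0.26 ⇒ λ = −ln(0.26)/1500 = 0.000898049.
P(X > 602) = e^(−0.000898049·602) = e^(−0.54063) ≈ 0.5824.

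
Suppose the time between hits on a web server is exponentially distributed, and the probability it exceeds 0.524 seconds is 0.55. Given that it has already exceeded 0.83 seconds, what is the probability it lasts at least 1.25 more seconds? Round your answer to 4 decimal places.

0.2402

From e^(−λ·0.524) = 0.55, λ = −ln(0.55)/0.524 = 1.14091.
Memoryless: P(X > 0.83+1.25 | X > 0.83) = P(X > 1.25) = e^(−1.14091·1.25) ≈ 0.2402.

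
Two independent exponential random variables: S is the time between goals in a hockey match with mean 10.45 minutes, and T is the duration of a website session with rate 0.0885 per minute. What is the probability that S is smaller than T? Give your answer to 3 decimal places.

0.520

λ_1 = 1/10.45 = 0.0956938, λ_2 = 0.0885.
For independent exponentials, P(S < T) = λ_1/(λ_1+λ_2) = 0.0956938/0.184194 ≈ 0.520.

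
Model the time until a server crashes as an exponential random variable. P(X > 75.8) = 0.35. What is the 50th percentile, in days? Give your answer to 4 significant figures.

e^(−λ·75.8) = 0.35 ⇒ λ = −ln(0.35)/75.8 = 0.0138499.
50th percentile: 1 − e^(−λt) = 0.5, t = −ln(0.5)/λ = 50.0471 days.

50.05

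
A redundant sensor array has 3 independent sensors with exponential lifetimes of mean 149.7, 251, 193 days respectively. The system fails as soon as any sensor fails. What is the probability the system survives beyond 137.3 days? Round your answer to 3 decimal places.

The first failure time is exponential with rate Σλ_i = 1/149.7 + 1/251 + 1/193 = 0.0158454 per day.
P(min > 137.3) = e^(−0.0158454·137.3) = e^(−2.1756) ≈ 0.114.

0.114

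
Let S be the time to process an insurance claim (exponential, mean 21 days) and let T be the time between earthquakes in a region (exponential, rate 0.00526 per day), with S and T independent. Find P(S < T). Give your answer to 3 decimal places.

0.901

λ_1 = 1/21 = 0.047619, λ_2 = 0.00526.
For independent exponentials, P(S < T) = λ_1/(λ_1+λ_2) = 0.047619/0.052879 ≈ 0.901.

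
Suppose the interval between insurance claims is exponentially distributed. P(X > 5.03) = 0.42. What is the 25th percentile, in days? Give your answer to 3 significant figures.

1.67

e^(−λ·5.03) = 0.42 ⇒ λ = −ln(0.42)/5.03 = 0.172465.
25th percentile: 1 − e^(−λt) = 0.25, t = −ln(0.75)/λ = 1.66806 days.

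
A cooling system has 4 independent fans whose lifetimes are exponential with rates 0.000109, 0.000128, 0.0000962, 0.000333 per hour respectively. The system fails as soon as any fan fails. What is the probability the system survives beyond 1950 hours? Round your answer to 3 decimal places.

0.273

The time to first failure is exponential with rate Σλ = 0.000109 + 0.000128 + 0.0000962 + 0.000333 = 0.0006662.
P(min > 1950) = e^(−0.0006662·1950) = e^(−1.2991) ≈ 0.273.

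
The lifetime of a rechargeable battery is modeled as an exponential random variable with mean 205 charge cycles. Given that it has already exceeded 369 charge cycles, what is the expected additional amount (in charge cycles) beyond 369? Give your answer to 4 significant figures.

205.0

The rate is λ = 1/205 = 0.00487805 per charge cycle.
By memorylessness, the remaining amount past any threshold is again Exp(λ) with mean 1/λ = 205 charge cycles.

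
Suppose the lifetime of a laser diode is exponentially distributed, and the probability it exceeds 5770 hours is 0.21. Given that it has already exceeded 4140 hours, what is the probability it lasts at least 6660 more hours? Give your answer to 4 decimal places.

0.1651

From e^(−λ·5770) = 0.21, λ = −ln(0.21)/5770 = 0.000270476.
Memoryless: P(X > 4140+6660 | X > 4140) = P(X > 6660) = e^(−0.000270476·6660) ≈ 0.1651.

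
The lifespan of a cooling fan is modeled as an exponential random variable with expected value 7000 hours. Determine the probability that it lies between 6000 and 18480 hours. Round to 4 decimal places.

0.3530

The rate is λ = 1/7000 = 0.000142857 per hour.
P(6000 < X < 18480) = e^(−λ·6000) − e^(−λ·18480) = 0.42437 − 0.07136 ≈ 0.3530.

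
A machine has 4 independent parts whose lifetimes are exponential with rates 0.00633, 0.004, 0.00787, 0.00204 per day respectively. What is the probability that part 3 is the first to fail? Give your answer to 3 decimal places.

The time to first failure is exponential with rate Σλ = 0.00633 + 0.004 + 0.00787 + 0.00204 = 0.02024.
P(part 3 first) = λ_3/Σλ = 0.00787/0.02024 ≈ 0.389.

0.389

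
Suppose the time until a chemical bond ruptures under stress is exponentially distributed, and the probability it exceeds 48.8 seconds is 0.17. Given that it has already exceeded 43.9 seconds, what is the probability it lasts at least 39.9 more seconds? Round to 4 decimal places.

0.2349

From e^(−λ·48.8) = 0.17, λ = −ln(0.17)/48.8 = 0.0363106.
Memoryless: P(X > 43.9+39.9 | X > 43.9) = P(X > 39.9) = e^(−0.0363106·39.9) ≈ 0.2349.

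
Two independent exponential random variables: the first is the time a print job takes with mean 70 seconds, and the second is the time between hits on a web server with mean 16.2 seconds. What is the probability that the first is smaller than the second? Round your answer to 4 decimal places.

0.1879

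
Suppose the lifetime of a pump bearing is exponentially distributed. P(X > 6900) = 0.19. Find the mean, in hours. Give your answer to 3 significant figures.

4150

e^(−λ·6900) = 0.19 ⇒ λ = −ln(0.19)/6900 = 0.000240686.
Mean = 1/λ = 4154.8 hours.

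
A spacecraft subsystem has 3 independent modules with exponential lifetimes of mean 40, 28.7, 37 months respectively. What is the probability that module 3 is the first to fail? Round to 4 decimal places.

Rates: λ_i = 1/mean_i → 0.025, 0.0348432, 0.027027; Σλ = 0.0868702.
P(module 3 first) = λ_3/Σλ = 0.027027/0.0868702 ≈ 0.3111.

0.3111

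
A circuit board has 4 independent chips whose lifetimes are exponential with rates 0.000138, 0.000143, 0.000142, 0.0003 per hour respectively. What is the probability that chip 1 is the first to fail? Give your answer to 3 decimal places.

0.191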